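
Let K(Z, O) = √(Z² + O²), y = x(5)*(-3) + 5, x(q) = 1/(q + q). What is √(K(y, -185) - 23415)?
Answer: √(-2341500 + 10*√3424709)/10 ≈ 152.41*I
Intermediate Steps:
x(q) = 1/(2*q)
y = 47/10 (y = ((½)/5)*(-3) + 5 = ((½)*(⅕))*(-3) + 5 = (⅒)*(-3) + 5 = -3/10 + 5 = 47/10 ≈ 4.7000)
K(Z, O) = √(O² + Z²)
√(K(y, -185) - 23415) = √(√((-185)² + (47/10)²) - 23415) = √(√(34225 + 2209/100) - 23415) = √(√(3424709/100) - 23415) = √(√3424709/10 - 23415) = √(-23415 + √3424709/10)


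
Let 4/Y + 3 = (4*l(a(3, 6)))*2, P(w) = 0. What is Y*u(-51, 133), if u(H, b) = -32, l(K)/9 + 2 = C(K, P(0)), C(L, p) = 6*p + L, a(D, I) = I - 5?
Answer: 128/75 ≈ 1.7067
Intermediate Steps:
a(D, I) = -5 + I
C(L, p) = L + 6*p
l(K) = -18 + 9*K (l(K) = -18 + 9*(K + 6*0) = -18 + 9*(K + 0) = -18 + 9*K)
Y = -4/75 (Y = 4/(-3 + (4*(-18 + 9*(-5 + 6)))*2) = 4/(-3 + (4*(-18 + 9*1))*2) = 4/(-3 + (4*(-18 + 9))*2) = 4/(-3 + (4*(-9))*2) = 4/(-3 - 36*2) = 4/(-3 - 72) = 4/(-75) = 4*(-1/75) = -4/75 ≈ -0.053333)
Y*u(-51, 133) = -4/75*(-32) = 128/75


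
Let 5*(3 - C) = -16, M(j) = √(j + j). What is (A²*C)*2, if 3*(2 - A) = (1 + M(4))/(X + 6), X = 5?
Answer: 87482/1815 - 3224*√2/1089 ≈ 44.013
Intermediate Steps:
M(j) = √2*√j (M(j) = √(2*j) = √2*√j)
A = 65/33 - 2*√2/33 (A = 2 - (1 + √2*√4)/(3*(5 + 6)) = 2 - (1 + √2*2)/(3*11) = 2 - (1 + 2*√2)/(3*11) = 2 - (1/11 + 2*√2/11)/3 = 2 + (-1/33 - 2*√2/33) = 65/33 - 2*√2/33 ≈ 1.8840)
C = 31/5 (C = 3 - ⅕*(-16) = 3 + 16/5 = 31/5 ≈ 6.2000)
(A²*C)*2 = ((65/33 - 2*√2/33)²*(31/5))*2 = (31*(65/33 - 2*√2/33)²/5)*2 = 62*(65/33 - 2*√2/33)²/5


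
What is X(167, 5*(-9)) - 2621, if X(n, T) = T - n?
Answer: -2833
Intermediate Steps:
X(167, 5*(-9)) - 2621 = (5*(-9) - 1*167) - 2621 = (-45 - 167) - 2621 = -212 - 2621 = -2833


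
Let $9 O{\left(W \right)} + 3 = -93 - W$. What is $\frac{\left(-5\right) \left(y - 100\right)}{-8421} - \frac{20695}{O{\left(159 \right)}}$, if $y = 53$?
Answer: $\frac{104559562}{143157} \approx 730.38$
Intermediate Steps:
$O{\left(W \right)} = - \frac{32}{3} - \frac{W}{9}$ ($O{\left(W \right)} = - \frac{1}{3} + \frac{-93 - W}{9} = - \frac{1}{3} - \left(\frac{31}{3} + \frac{W}{9}\right) = - \frac{32}{3} - \frac{W}{9}$)
$\frac{\left(-5\right) \left(y - 100\right)}{-8421} - \frac{20695}{O{\left(159 \right)}} = \frac{\left(-5\right) \left(53 - 100\right)}{-8421} - \frac{20695}{- \frac{32}{3} - \frac{53}{3}} = \left(-5\right) \left(-47\right) \left(- \frac{1}{8421}\right) - \frac{20695}{- \frac{32}{3} - \frac{53}{3}} = 235 \left(- \frac{1}{8421}\right) - \frac{20695}{- \frac{85}{3}} = - \frac{235}{8421} - - \frac{12417}{17} = - \frac{235}{8421} + \frac{12417}{17} = \frac{104559562}{143157}$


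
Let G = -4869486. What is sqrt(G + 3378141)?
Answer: 3*I*sqrt(165705) ≈ 1221.2*I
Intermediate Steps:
sqrt(G + 3378141) = sqrt(-4869486 + 3378141) = sqrt(-1491345) = 3*I*sqrt(165705)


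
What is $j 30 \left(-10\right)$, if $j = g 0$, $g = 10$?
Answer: $0$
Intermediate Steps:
$j = 0$ ($j = 10 \cdot 0 = 0$)
$j 30 \left(-10\right) = 0 \cdot 30 \left(-10\right) = 0 \left(-10\right) = 0$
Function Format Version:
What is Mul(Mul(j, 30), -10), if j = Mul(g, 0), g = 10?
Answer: 0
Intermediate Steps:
j = 0 (j = Mul(10, 0) = 0)
Mul(Mul(j, 30), -10) = Mul(Mul(0, 30), -10) = Mul(0, -10) = 0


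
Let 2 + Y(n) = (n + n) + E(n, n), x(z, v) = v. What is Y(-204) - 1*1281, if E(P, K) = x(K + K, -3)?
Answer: -1694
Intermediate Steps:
E(P, K) = -3
Y(n) = -5 + 2*n (Y(n) = -2 + ((n + n) - 3) = -2 + (2*n - 3) = -2 + (-3 + 2*n) = -5 + 2*n)
Y(-204) - 1*1281 = (-5 + 2*(-204)) - 1*1281 = (-5 - 408) - 1281 = -413 - 1281 = -1694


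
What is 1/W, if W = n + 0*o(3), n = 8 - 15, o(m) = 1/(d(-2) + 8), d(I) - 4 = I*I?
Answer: -⅐ ≈ -0.14286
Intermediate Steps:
d(I) = 4 + I² (d(I) = 4 + I*I = 4 + I²)
o(m) = 1/16 (o(m) = 1/((4 + (-2)²) + 8) = 1/((4 + 4) + 8) = 1/(8 + 8) = 1/16)
n = -7
W = -7 (W = -7 + 0*(1/16) = -7 + 0 = -7)
1/W = 1/(-7) = -⅐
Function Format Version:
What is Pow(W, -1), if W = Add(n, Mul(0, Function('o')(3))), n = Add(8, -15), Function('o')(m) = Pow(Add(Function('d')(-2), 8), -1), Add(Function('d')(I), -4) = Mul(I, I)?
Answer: Rational(-1, 7) ≈ -0.14286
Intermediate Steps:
Function('d')(I) = Add(4, Pow(I, 2)) (Function('d')(I) = Add(4, Mul(I, I)) = Add(4, Pow(I, 2)))
Function('o')(m) = Rational(1, 16) (Function('o')(m) = Pow(Add(Add(4, Pow(-2, 2)), 8), -1) = Pow(Add(Add(4, 4), 8), -1) = Pow(Add(8, 8), -1) = Pow(16, -1) = Rational(1, 16))
n = -7
W = -7 (W = Add(-7, Mul(0, Rational(1, 16))) = Add(-7, 0) = -7)
Pow(W, -1) = Pow(-7, -1) = Rational(-1, 7)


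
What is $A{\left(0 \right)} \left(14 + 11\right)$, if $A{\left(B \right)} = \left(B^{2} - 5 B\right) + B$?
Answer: $0$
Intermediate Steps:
$A{\left(B \right)} = B^{2} - 4 B$
$A{\left(0 \right)} \left(14 + 11\right) = 0 \left(-4 + 0\right) \left(14 + 11\right) = 0 \left(-4\right) 25 = 0 \cdot 25 = 0$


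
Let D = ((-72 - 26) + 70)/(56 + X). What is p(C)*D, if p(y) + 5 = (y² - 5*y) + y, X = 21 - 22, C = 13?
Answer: -3136/55 ≈ -57.018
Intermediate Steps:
X = -1
p(y) = -5 + y² - 4*y (p(y) = -5 + ((y² - 5*y) + y) = -5 + (y² - 4*y) = -5 + y² - 4*y)
D = -28/55 (D = ((-72 - 26) + 70)/(56 - 1) = (-98 + 70)/55 = -28*1/55 = -28/55 ≈ -0.50909)
p(C)*D = (-5 + 13² - 4*13)*(-28/55) = (-5 + 169 - 52)*(-28/55) = 112*(-28/55) = -3136/55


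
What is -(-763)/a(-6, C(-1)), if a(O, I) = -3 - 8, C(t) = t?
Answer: -763/11 ≈ -69.364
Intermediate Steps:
a(O, I) = -11
-(-763)/a(-6, C(-1)) = -(-763)/(-11) = -(-763)*(-1)/11 = -1*763/11 = -763/11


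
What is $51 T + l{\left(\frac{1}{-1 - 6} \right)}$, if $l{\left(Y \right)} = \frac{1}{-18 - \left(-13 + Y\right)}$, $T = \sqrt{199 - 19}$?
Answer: $- \frac{7}{34} + 306 \sqrt{5} \approx 684.03$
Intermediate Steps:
$T = 6 \sqrt{5}$ ($T = \sqrt{180} = 6 \sqrt{5} \approx 13.416$)
$l{\left(Y \right)} = \frac{1}{-5 - Y}$
$51 T + l{\left(\frac{1}{-1 - 6} \right)} = 51 \cdot 6 \sqrt{5} - \frac{1}{5 + \frac{1}{-1 - 6}} = 306 \sqrt{5} - \frac{1}{5 + \frac{1}{-7}} = 306 \sqrt{5} - \frac{1}{5 - \frac{1}{7}} = 306 \sqrt{5} - \frac{1}{\frac{34}{7}} = 306 \sqrt{5} - \frac{7}{34} = - \frac{7}{34} + 306 \sqrt{5}$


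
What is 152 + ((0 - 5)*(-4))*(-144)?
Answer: -2728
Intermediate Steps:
152 + ((0 - 5)*(-4))*(-144) = 152 - 5*(-4)*(-144) = 152 + 20*(-144) = 152 - 2880 = -2728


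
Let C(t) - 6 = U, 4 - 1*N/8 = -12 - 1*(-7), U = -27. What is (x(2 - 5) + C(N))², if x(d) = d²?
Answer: 144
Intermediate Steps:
N = 72 (N = 32 - 8*(-12 - 1*(-7)) = 32 - 8*(-12 + 7) = 32 - 8*(-5) = 32 + 40 = 72)
C(t) = -21 (C(t) = 6 - 27 = -21)
(x(2 - 5) + C(N))² = ((2 - 5)² - 21)² = ((-3)² - 21)² = (9 - 21)² = (-12)² = 144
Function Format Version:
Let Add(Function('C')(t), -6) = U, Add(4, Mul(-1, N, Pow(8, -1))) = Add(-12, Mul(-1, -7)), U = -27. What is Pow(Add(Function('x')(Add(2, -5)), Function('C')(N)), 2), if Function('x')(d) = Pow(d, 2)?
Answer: 144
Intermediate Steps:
N = 72 (N = Add(32, Mul(-8, Add(-12, Mul(-1, -7)))) = Add(32, Mul(-8, Add(-12, 7))) = Add(32, Mul(-8, -5)) = Add(32, 40) = 72)
Function('C')(t) = -21 (Function('C')(t) = Add(6, -27) = -21)
Pow(Add(Function('x')(Add(2, -5)), Function('C')(N)), 2) = Pow(Add(Pow(Add(2, -5), 2), -21), 2) = Pow(Add(Pow(-3, 2), -21), 2) = Pow(Add(9, -21), 2) = Pow(-12, 2) = 144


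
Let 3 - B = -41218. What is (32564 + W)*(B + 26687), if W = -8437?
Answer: 1638416316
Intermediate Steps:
B = 41221 (B = 3 - 1*(-41218) = 3 + 41218 = 41221)
(32564 + W)*(B + 26687) = (32564 - 8437)*(41221 + 26687) = 24127*67908 = 1638416316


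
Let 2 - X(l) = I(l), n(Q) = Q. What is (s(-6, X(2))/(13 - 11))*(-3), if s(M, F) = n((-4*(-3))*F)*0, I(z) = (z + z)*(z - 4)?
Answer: 0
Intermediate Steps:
I(z) = 2*z*(-4 + z) (I(z) = (2*z)*(-4 + z) = 2*z*(-4 + z))
X(l) = 2 - 2*l*(-4 + l)
s(M, F) = 0 (s(M, F) = ((-4*(-3))*F)*0 = (12*F)*0 = 0)
(s(-6, X(2))/(13 - 11))*(-3) = (0/(13 - 11))*(-3) = (0/2)*(-3) = (0*(½))*(-3) = 0*(-3) = 0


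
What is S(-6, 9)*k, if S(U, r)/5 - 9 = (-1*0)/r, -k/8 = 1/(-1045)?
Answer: 72/209 ≈ 0.34450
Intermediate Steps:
k = 8/1045 (k = -8/(-1045) = -8*(-1/1045) = 8/1045 ≈ 0.0076555)
S(U, r) = 45 (S(U, r) = 45 + 5*((-1*0)/r) = 45 + 5*(0/r) = 45 + 5*0 = 45 + 0 = 45)
S(-6, 9)*k = 45*(8/1045) = 72/209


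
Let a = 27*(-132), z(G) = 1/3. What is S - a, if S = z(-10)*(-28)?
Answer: 10664/3 ≈ 3554.7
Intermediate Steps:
z(G) = ⅓
a = -3564
S = -28/3 (S = (⅓)*(-28) = -28/3 ≈ -9.3333)
S - a = -28/3 - 1*(-3564) = -28/3 + 3564 = 10664/3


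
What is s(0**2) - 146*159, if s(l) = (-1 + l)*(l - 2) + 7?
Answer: -23205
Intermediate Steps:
s(l) = 7 + (-1 + l)*(-2 + l) (s(l) = (-1 + l)*(-2 + l) + 7 = 7 + (-1 + l)*(-2 + l))
s(0**2) - 146*159 = (9 + (0**2)**2 - 3*0**2) - 146*159 = (9 + 0**2 - 3*0) - 23214 = (9 + 0 + 0) - 23214 = 9 - 23214 = -23205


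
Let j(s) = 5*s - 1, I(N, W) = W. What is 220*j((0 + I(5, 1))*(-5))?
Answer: -5720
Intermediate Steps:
j(s) = -1 + 5*s
220*j((0 + I(5, 1))*(-5)) = 220*(-1 + 5*((0 + 1)*(-5))) = 220*(-1 + 5*(1*(-5))) = 220*(-1 + 5*(-5)) = 220*(-1 - 25) = 220*(-26) = -5720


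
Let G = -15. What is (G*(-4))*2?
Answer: 120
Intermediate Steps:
(G*(-4))*2 = -15*(-4)*2 = 60*2 = 120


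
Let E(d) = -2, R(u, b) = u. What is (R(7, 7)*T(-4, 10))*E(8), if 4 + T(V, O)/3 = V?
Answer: 336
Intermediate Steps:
T(V, O) = -12 + 3*V
(R(7, 7)*T(-4, 10))*E(8) = (7*(-12 + 3*(-4)))*(-2) = (7*(-12 - 12))*(-2) = (7*(-24))*(-2) = -168*(-2) = 336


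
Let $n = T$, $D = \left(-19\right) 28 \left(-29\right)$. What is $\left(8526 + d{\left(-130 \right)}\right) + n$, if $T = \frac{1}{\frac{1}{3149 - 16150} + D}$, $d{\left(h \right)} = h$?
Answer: $\frac{1684064882093}{200579427} \approx 8396.0$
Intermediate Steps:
$D = 15428$ ($D = \left(-532\right) \left(-29\right) = 15428$)
$T = \frac{13001}{200579427}$ ($T = \frac{1}{\frac{1}{3149 - 16150} + 15428} = \frac{1}{\frac{1}{-13001} + 15428} = \frac{1}{- \frac{1}{13001} + 15428} = \frac{1}{\frac{200579427}{13001}} = \frac{13001}{200579427} \approx 6.4817 \cdot 10^{-5}$)
$n = \frac{13001}{200579427} \approx 6.4817 \cdot 10^{-5}$
$\left(8526 + d{\left(-130 \right)}\right) + n = \left(8526 - 130\right) + \frac{13001}{200579427} = 8396 + \frac{13001}{200579427} = \frac{1684064882093}{200579427}$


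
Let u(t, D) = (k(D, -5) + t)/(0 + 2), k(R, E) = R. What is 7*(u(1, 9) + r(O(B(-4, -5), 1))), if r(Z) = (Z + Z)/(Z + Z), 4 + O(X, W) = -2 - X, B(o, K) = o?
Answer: 42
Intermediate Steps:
O(X, W) = -6 - X (O(X, W) = -4 + (-2 - X) = -6 - X)
u(t, D) = D/2 + t/2 (u(t, D) = (D + t)/(0 + 2) = (D + t)/2 = (D + t)*(1/2) = D/2 + t/2)
r(Z) = 1 (r(Z) = (2*Z)/((2*Z)) = (2*Z)*(1/(2*Z)) = 1)
7*(u(1, 9) + r(O(B(-4, -5), 1))) = 7*(((1/2)*9 + (1/2)*1) + 1) = 7*((9/2 + 1/2) + 1) = 7*(5 + 1) = 7*6 = 42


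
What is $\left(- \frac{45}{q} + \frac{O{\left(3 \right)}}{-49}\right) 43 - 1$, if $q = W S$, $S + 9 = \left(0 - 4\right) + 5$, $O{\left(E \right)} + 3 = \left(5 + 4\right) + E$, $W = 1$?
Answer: $\frac{91327}{392} \approx 232.98$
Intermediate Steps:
$O{\left(E \right)} = 6 + E$ ($O{\left(E \right)} = -3 + \left(\left(5 + 4\right) + E\right) = -3 + \left(9 + E\right) = 6 + E$)
$S = -8$ ($S = -9 + \left(\left(0 - 4\right) + 5\right) = -9 + \left(-4 + 5\right) = -9 + 1 = -8$)
$q = -8$ ($q = 1 \left(-8\right) = -8$)
$\left(- \frac{45}{q} + \frac{O{\left(3 \right)}}{-49}\right) 43 - 1 = \left(- \frac{45}{-8} + \frac{6 + 3}{-49}\right) 43 - 1 = \left(\left(-45\right) \left(- \frac{1}{8}\right) + 9 \left(- \frac{1}{49}\right)\right) 43 - 1 = \left(\frac{45}{8} - \frac{9}{49}\right) 43 - 1 = \frac{2133}{392} \cdot 43 - 1 = \frac{91719}{392} - 1 = \frac{91327}{392}$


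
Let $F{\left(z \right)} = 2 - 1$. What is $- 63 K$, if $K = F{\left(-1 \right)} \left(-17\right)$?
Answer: $1071$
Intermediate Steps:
$F{\left(z \right)} = 1$
$K = -17$ ($K = 1 \left(-17\right) = -17$)
$- 63 K = \left(-63\right) \left(-17\right) = 1071$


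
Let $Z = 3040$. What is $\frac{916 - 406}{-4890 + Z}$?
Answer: $- \frac{51}{185} \approx -0.27568$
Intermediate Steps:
$\frac{916 - 406}{-4890 + Z} = \frac{916 - 406}{-4890 + 3040} = \frac{510}{-1850} = 510 \left(- \frac{1}{1850}\right) = - \frac{51}{185}$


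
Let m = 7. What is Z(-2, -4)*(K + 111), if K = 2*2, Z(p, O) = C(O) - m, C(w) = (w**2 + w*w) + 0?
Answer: 2875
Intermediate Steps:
C(w) = 2*w**2 (C(w) = (w**2 + w**2) + 0 = 2*w**2 + 0 = 2*w**2)
Z(p, O) = -7 + 2*O**2 (Z(p, O) = 2*O**2 - 1*7 = 2*O**2 - 7 = -7 + 2*O**2)
K = 4
Z(-2, -4)*(K + 111) = (-7 + 2*(-4)**2)*(4 + 111) = (-7 + 2*16)*115 = (-7 + 32)*115 = 25*115 = 2875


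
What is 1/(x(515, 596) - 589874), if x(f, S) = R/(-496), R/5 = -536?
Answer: -62/36571853 ≈ -1.6953e-6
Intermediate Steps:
R = -2680 (R = 5*(-536) = -2680)
x(f, S) = 335/62 (x(f, S) = -2680/(-496) = -2680*(-1/496) = 335/62)
1/(x(515, 596) - 589874) = 1/(335/62 - 589874) = 1/(-36571853/62) = -62/36571853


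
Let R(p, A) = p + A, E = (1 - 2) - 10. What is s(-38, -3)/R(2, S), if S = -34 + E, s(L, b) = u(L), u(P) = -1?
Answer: 1/43 ≈ 0.023256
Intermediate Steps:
E = -11 (E = -1 - 10 = -11)
s(L, b) = -1
S = -45 (S = -34 - 11 = -45)
R(p, A) = A + p
s(-38, -3)/R(2, S) = -1/(-45 + 2) = -1/(-43) = -1*(-1/43) = 1/43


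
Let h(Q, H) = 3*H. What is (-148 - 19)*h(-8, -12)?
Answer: 6012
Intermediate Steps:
(-148 - 19)*h(-8, -12) = (-148 - 19)*(3*(-12)) = -167*(-36) = 6012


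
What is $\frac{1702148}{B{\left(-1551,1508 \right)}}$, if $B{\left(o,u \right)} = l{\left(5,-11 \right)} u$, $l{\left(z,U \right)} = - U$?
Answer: $\frac{425537}{4147} \approx 102.61$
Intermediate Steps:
$B{\left(o,u \right)} = 11 u$ ($B{\left(o,u \right)} = \left(-1\right) \left(-11\right) u = 11 u$)
$\frac{1702148}{B{\left(-1551,1508 \right)}} = \frac{1702148}{11 \cdot 1508} = \frac{1702148}{16588} = 1702148 \cdot \frac{1}{16588} = \frac{425537}{4147}$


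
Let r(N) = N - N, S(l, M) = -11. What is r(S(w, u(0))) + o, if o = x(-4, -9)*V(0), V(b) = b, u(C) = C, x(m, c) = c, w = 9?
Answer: 0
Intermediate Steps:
o = 0 (o = -9*0 = 0)
r(N) = 0
r(S(w, u(0))) + o = 0 + 0 = 0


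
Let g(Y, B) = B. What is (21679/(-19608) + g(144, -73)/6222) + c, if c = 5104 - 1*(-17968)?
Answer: 8230029825/356728 ≈ 23071.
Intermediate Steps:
c = 23072 (c = 5104 + 17968 = 23072)
(21679/(-19608) + g(144, -73)/6222) + c = (21679/(-19608) - 73/6222) + 23072 = (21679*(-1/19608) - 73*1/6222) + 23072 = (-1141/1032 - 73/6222) + 23072 = -398591/356728 + 23072 = 8230029825/356728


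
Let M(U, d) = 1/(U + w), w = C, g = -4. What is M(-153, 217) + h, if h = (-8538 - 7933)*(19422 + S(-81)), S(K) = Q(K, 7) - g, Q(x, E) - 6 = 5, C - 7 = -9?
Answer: -49622758186/155 ≈ -3.2015e+8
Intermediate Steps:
C = -2 (C = 7 - 9 = -2)
Q(x, E) = 11 (Q(x, E) = 6 + 5 = 11)
w = -2
M(U, d) = 1/(-2 + U) (M(U, d) = 1/(U - 2) = 1/(-2 + U))
S(K) = 15 (S(K) = 11 - 1*(-4) = 11 + 4 = 15)
h = -320146827 (h = (-8538 - 7933)*(19422 + 15) = -16471*19437 = -320146827)
M(-153, 217) + h = 1/(-2 - 153) - 320146827 = 1/(-155) - 320146827 = -1/155 - 320146827 = -49622758186/155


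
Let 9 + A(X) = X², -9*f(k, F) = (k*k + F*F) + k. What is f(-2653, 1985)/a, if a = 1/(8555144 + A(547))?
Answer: -10798345723496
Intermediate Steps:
f(k, F) = -k/9 - F²/9 - k²/9 (f(k, F) = -((k*k + F*F) + k)/9 = -((k² + F²) + k)/9 = -((F² + k²) + k)/9 = -(k + F² + k²)/9 = -k/9 - F²/9 - k²/9)
A(X) = -9 + X²
a = 1/8854344 (a = 1/(8555144 + (-9 + 547²)) = 1/(8555144 + (-9 + 299209)) = 1/(8555144 + 299200) = 1/8854344 ≈ 1.1294e-7)
f(-2653, 1985)/a = (-⅑*(-2653) - ⅑*1985² - ⅑*(-2653)²)/(1/8854344) = (2653/9 - ⅑*3940225 - ⅑*7038409)*8854344 = (2653/9 - 3940225/9 - 7038409/9)*8854344 = -10975981/9*8854344 = -10798345723496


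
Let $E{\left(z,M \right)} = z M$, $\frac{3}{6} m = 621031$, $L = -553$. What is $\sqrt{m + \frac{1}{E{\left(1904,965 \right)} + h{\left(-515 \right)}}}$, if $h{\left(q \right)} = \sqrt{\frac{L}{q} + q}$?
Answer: $\frac{\sqrt{3} \sqrt{\frac{391763081235105 + 4968248 i \sqrt{946570}}{236560100 + 3 i \sqrt{946570}}}}{2} \approx 1114.5 - 3.0603 \cdot 10^{-15} i$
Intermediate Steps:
$m = 1242062$ ($m = 2 \cdot 621031 = 1242062$)
$E{\left(z,M \right)} = M z$
$h{\left(q \right)} = \sqrt{q - \frac{553}{q}}$ ($h{\left(q \right)} = \sqrt{- \frac{553}{q} + q} = \sqrt{q - \frac{553}{q}}$)
$\sqrt{m + \frac{1}{E{\left(1904,965 \right)} + h{\left(-515 \right)}}} = \sqrt{1242062 + \frac{1}{965 \cdot 1904 + \sqrt{-515 - \frac{553}{-515}}}} = \sqrt{1242062 + \frac{1}{1837360 + \sqrt{-515 - - \frac{553}{515}}}} = \sqrt{1242062 + \frac{1}{1837360 + \sqrt{-515 + \frac{553}{515}}}} = \sqrt{1242062 + \frac{1}{1837360 + \sqrt{- \frac{264672}{515}}}} = \sqrt{1242062 + \frac{1}{1837360 + \frac{12 i \sqrt{946570}}{515}}}$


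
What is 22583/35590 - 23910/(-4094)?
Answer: 471705851/72852730 ≈ 6.4748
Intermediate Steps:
22583/35590 - 23910/(-4094) = 22583*(1/35590) - 23910*(-1/4094) = 22583/35590 + 11955/2047 = 471705851/72852730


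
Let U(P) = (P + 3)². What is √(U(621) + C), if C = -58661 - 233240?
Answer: 5*√3899 ≈ 312.21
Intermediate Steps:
C = -291901
U(P) = (3 + P)²
√(U(621) + C) = √((3 + 621)² - 291901) = √(624² - 291901) = √(389376 - 291901) = √97475 = 5*√3899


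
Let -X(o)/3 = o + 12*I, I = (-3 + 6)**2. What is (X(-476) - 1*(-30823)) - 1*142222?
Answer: -110295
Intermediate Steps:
I = 9 (I = 3**2 = 9)
X(o) = -324 - 3*o (X(o) = -3*(o + 12*9) = -3*(o + 108) = -3*(108 + o) = -324 - 3*o)
(X(-476) - 1*(-30823)) - 1*142222 = ((-324 - 3*(-476)) - 1*(-30823)) - 1*142222 = ((-324 + 1428) + 30823) - 142222 = (1104 + 30823) - 142222 = 31927 - 142222 = -110295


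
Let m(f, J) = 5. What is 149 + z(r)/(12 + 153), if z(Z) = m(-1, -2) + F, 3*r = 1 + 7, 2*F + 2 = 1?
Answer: 16393/110 ≈ 149.03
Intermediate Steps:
F = -1/2 (F = -1 + (1/2)*1 = -1 + 1/2 = -1/2 ≈ -0.50000)
r = 8/3 (r = (1 + 7)/3 = (1/3)*8 = 8/3 ≈ 2.6667)
z(Z) = 9/2 (z(Z) = 5 - 1/2 = 9/2)
149 + z(r)/(12 + 153) = 149 + 9/(2*(12 + 153)) = 149 + (9/2)/165 = 149 + (9/2)*(1/165) = 149 + 3/110 = 16393/110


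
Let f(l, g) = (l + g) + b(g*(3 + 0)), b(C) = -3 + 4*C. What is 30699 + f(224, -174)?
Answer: 28658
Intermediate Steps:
f(l, g) = -3 + l + 13*g (f(l, g) = (l + g) + (-3 + 4*(g*(3 + 0))) = (g + l) + (-3 + 4*(g*3)) = (g + l) + (-3 + 4*(3*g)) = (g + l) + (-3 + 12*g) = -3 + l + 13*g)
30699 + f(224, -174) = 30699 + (-3 + 224 + 13*(-174)) = 30699 + (-3 + 224 - 2262) = 30699 - 2041 = 28658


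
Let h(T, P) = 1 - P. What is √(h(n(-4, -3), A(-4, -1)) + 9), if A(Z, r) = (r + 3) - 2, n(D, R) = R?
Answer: √10 ≈ 3.1623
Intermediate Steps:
A(Z, r) = 1 + r (A(Z, r) = (3 + r) - 2 = 1 + r)
√(h(n(-4, -3), A(-4, -1)) + 9) = √((1 - (1 - 1)) + 9) = √((1 - 1*0) + 9) = √((1 + 0) + 9) = √(1 + 9) = √10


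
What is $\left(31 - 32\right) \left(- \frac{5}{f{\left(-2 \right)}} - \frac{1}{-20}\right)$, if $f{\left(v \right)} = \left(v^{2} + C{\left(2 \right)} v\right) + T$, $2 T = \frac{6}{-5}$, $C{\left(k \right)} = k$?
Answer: $- \frac{503}{60} \approx -8.3833$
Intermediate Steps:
$T = - \frac{3}{5}$ ($T = \frac{6 \frac{1}{-5}}{2} = \frac{6 \left(- \frac{1}{5}\right)}{2} = \frac{1}{2} \left(- \frac{6}{5}\right) = - \frac{3}{5} \approx -0.6$)
$f{\left(v \right)} = - \frac{3}{5} + v^{2} + 2 v$ ($f{\left(v \right)} = \left(v^{2} + 2 v\right) - \frac{3}{5} = - \frac{3}{5} + v^{2} + 2 v$)
$\left(31 - 32\right) \left(- \frac{5}{f{\left(-2 \right)}} - \frac{1}{-20}\right) = \left(31 - 32\right) \left(- \frac{5}{- \frac{3}{5} + \left(-2\right)^{2} + 2 \left(-2\right)} - \frac{1}{-20}\right) = - (- \frac{5}{- \frac{3}{5} + 4 - 4} - - \frac{1}{20}) = - (- \frac{5}{- \frac{3}{5}} + \frac{1}{20}) = - (\left(-5\right) \left(- \frac{5}{3}\right) + \frac{1}{20}) = - (\frac{25}{3} + \frac{1}{20}) = \left(-1\right) \frac{503}{60} = - \frac{503}{60}$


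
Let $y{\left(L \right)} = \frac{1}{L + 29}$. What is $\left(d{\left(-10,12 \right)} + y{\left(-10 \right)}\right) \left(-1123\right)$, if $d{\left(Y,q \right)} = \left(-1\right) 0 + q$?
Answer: $- \frac{257167}{19} \approx -13535.0$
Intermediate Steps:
$d{\left(Y,q \right)} = q$ ($d{\left(Y,q \right)} = 0 + q = q$)
$y{\left(L \right)} = \frac{1}{29 + L}$
$\left(d{\left(-10,12 \right)} + y{\left(-10 \right)}\right) \left(-1123\right) = \left(12 + \frac{1}{29 - 10}\right) \left(-1123\right) = \left(12 + \frac{1}{19}\right) \left(-1123\right) = \frac{229}{19} \left(-1123\right) = - \frac{257167}{19}$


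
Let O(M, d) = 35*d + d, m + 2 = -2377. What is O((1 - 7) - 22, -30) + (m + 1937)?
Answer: -1522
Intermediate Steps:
m = -2379 (m = -2 - 2377 = -2379)
O(M, d) = 36*d
O((1 - 7) - 22, -30) + (m + 1937) = 36*(-30) + (-2379 + 1937) = -1080 - 442 = -1522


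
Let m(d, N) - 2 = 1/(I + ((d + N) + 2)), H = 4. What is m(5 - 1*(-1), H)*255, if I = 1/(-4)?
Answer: 24990/47 ≈ 531.70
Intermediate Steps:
I = -¼ ≈ -0.25000
m(d, N) = 2 + 1/(7/4 + N + d) (m(d, N) = 2 + 1/(-¼ + ((d + N) + 2)) = 2 + 1/(-¼ + ((N + d) + 2)) = 2 + 1/(-¼ + (2 + N + d)) = 2 + 1/(7/4 + N + d))
m(5 - 1*(-1), H)*255 = (2*(9 + 4*4 + 4*(5 - 1*(-1)))/(7 + 4*4 + 4*(5 - 1*(-1))))*255 = (2*(9 + 16 + 4*(5 + 1))/(7 + 16 + 4*(5 + 1)))*255 = (2*(9 + 16 + 4*6)/(7 + 16 + 4*6))*255 = (2*(9 + 16 + 24)/(7 + 16 + 24))*255 = (2*49/47)*255 = (2*(1/47)*49)*255 = (98/47)*255 = 24990/47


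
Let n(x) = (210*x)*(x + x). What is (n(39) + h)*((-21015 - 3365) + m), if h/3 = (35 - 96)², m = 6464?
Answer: -11645095428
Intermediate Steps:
n(x) = 420*x² (n(x) = (210*x)*(2*x) = 420*x²)
h = 11163 (h = 3*(35 - 96)² = 3*(-61)² = 3*3721 = 11163)
(n(39) + h)*((-21015 - 3365) + m) = (420*39² + 11163)*((-21015 - 3365) + 6464) = (420*1521 + 11163)*(-24380 + 6464) = (638820 + 11163)*(-17916) = 649983*(-17916) = -11645095428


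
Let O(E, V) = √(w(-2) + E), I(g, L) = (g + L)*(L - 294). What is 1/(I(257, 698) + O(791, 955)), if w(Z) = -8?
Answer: 385820/148857071617 - 3*√87/148857071617 ≈ 2.5917e-6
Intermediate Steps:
I(g, L) = (-294 + L)*(L + g) (I(g, L) = (L + g)*(-294 + L) = (-294 + L)*(L + g))
O(E, V) = √(-8 + E)
1/(I(257, 698) + O(791, 955)) = 1/((698² - 294*698 - 294*257 + 698*257) + √(-8 + 791)) = 1/((487204 - 205212 - 75558 + 179386) + √783) = 1/(385820 + 3*√87)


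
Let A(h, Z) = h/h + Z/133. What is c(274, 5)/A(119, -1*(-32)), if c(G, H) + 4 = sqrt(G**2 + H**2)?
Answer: -532/165 + 133*sqrt(75101)/165 ≈ 217.67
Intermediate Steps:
A(h, Z) = 1 + Z/133 (A(h, Z) = 1 + Z*(1/133) = 1 + Z/133)
c(G, H) = -4 + sqrt(G**2 + H**2)
c(274, 5)/A(119, -1*(-32)) = (-4 + sqrt(274**2 + 5**2))/(1 + (-1*(-32))/133) = (-4 + sqrt(75076 + 25))/(1 + (1/133)*32) = (-4 + sqrt(75101))/(1 + 32/133) = (-4 + sqrt(75101))/(165/133) = (-4 + sqrt(75101))*(133/165) = -532/165 + 133*sqrt(75101)/165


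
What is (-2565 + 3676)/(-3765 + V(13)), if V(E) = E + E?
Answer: -1111/3739 ≈ -0.29714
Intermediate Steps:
V(E) = 2*E
(-2565 + 3676)/(-3765 + V(13)) = (-2565 + 3676)/(-3765 + 2*13) = 1111/(-3765 + 26) = 1111/(-3739) = 1111*(-1/3739) = -1111/3739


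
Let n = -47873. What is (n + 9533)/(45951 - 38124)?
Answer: -12780/2609 ≈ -4.8984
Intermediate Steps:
(n + 9533)/(45951 - 38124) = (-47873 + 9533)/(45951 - 38124) = -38340/7827 = -38340*1/7827 = -12780/2609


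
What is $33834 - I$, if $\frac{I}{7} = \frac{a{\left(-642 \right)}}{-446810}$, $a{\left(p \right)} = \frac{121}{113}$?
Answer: $\frac{244037536981}{7212790} \approx 33834.0$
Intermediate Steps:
$a{\left(p \right)} = \frac{121}{113}$ ($a{\left(p \right)} = 121 \cdot \frac{1}{113} = \frac{121}{113}$)
$I = - \frac{121}{7212790}$ ($I = 7 \frac{121}{113 \left(-446810\right)} = 7 \cdot \frac{121}{113} \left(- \frac{1}{446810}\right) = 7 \left(- \frac{121}{50489530}\right) = - \frac{121}{7212790} \approx -1.6776 \cdot 10^{-5}$)
$33834 - I = 33834 - - \frac{121}{7212790} = 33834 + \frac{121}{7212790} = \frac{244037536981}{7212790}$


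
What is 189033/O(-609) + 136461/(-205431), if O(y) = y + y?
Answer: -4333271969/27801662 ≈ -155.86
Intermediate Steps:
O(y) = 2*y
189033/O(-609) + 136461/(-205431) = 189033/((2*(-609))) + 136461/(-205431) = 189033/(-1218) + 136461*(-1/205431) = 189033*(-1/1218) - 45487/68477 = -63011/406 - 45487/68477 = -4333271969/27801662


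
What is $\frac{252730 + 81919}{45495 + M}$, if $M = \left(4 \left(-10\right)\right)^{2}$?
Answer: $\frac{334649}{47095} \approx 7.1058$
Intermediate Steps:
$M = 1600$ ($M = \left(-40\right)^{2} = 1600$)
$\frac{252730 + 81919}{45495 + M} = \frac{252730 + 81919}{45495 + 1600} = \frac{334649}{47095}$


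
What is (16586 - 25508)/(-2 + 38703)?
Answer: -8922/38701 ≈ -0.23054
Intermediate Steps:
(16586 - 25508)/(-2 + 38703) = -8922/38701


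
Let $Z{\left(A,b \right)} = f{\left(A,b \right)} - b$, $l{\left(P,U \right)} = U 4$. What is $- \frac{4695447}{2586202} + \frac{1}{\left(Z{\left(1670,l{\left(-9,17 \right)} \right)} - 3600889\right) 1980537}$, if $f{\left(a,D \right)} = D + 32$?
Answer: $- \frac{33486193131226374625}{18443837114625556218} \approx -1.8156$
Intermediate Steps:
$f{\left(a,D \right)} = 32 + D$
$l{\left(P,U \right)} = 4 U$
$Z{\left(A,b \right)} = 32$ ($Z{\left(A,b \right)} = \left(32 + b\right) - b = 32$)
$- \frac{4695447}{2586202} + \frac{1}{\left(Z{\left(1670,l{\left(-9,17 \right)} \right)} - 3600889\right) 1980537} = - \frac{4695447}{2586202} + \frac{1}{\left(32 - 3600889\right) 1980537} = \left(-4695447\right) \frac{1}{2586202} + \frac{1}{-3600857} \cdot \frac{1}{1980537} = - \frac{4695447}{2586202} - \frac{1}{7131630520209} = - \frac{33486193131226374625}{18443837114625556218}$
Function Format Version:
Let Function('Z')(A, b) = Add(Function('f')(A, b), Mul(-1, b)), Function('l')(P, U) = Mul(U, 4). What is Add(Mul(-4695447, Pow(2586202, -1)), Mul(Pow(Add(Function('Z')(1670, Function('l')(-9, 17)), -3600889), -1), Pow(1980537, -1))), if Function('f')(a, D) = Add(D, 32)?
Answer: Rational(-33486193131226374625, 18443837114625556218) ≈ -1.8156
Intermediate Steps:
Function('f')(a, D) = Add(32, D)
Function('l')(P, U) = Mul(4, U)
Function('Z')(A, b) = 32 (Function('Z')(A, b) = Add(Add(32, b), Mul(-1, b)) = 32)
Add(Mul(-4695447, Pow(2586202, -1)), Mul(Pow(Add(Function('Z')(1670, Function('l')(-9, 17)), -3600889), -1), Pow(1980537, -1))) = Add(Mul(-4695447, Pow(2586202, -1)), Mul(Pow(Add(32, -3600889), -1), Pow(1980537, -1))) = Add(Mul(-4695447, Rational(1, 2586202)), Mul(Pow(-3600857, -1), Rational(1, 1980537))) = Add(Rational(-4695447, 2586202), Mul(Rational(-1, 3600857), Rational(1, 1980537))) = Add(Rational(-4695447, 2586202), Rational(-1, 7131630520209)) = Rational(-33486193131226374625, 18443837114625556218)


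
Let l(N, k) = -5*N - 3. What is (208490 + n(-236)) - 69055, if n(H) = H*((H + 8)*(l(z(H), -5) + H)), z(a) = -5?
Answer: -11375477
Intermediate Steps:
l(N, k) = -3 - 5*N
n(H) = H*(8 + H)*(22 + H) (n(H) = H*((H + 8)*((-3 - 5*(-5)) + H)) = H*((8 + H)*((-3 + 25) + H)) = H*((8 + H)*(22 + H)) = H*(8 + H)*(22 + H))
(208490 + n(-236)) - 69055 = (208490 - 236*(176 + (-236)² + 30*(-236))) - 69055 = (208490 - 236*(176 + 55696 - 7080)) - 69055 = (208490 - 236*48792) - 69055 = (208490 - 11514912) - 69055 = -11306422 - 69055 = -11375477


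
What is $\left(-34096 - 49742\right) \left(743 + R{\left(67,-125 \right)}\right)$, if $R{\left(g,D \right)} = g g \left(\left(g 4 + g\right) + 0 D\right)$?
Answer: $-126139133604$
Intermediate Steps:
$R{\left(g,D \right)} = 5 g^{3}$ ($R{\left(g,D \right)} = g^{2} \left(\left(4 g + g\right) + 0\right) = g^{2} \left(5 g + 0\right) = g^{2} \cdot 5 g = 5 g^{3}$)
$\left(-34096 - 49742\right) \left(743 + R{\left(67,-125 \right)}\right) = \left(-34096 - 49742\right) \left(743 + 5 \cdot 67^{3}\right) = - 83838 \left(743 + 5 \cdot 300763\right) = - 83838 \left(743 + 1503815\right) = \left(-83838\right) 1504558 = -126139133604$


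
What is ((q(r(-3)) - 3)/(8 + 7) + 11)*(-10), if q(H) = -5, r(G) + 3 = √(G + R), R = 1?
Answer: -314/3 ≈ -104.67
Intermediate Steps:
r(G) = -3 + √(1 + G) (r(G) = -3 + √(G + 1) = -3 + √(1 + G))
((q(r(-3)) - 3)/(8 + 7) + 11)*(-10) = ((-5 - 3)/(8 + 7) + 11)*(-10) = (-8/15 + 11)*(-10) = (157/15)*(-10) = -314/3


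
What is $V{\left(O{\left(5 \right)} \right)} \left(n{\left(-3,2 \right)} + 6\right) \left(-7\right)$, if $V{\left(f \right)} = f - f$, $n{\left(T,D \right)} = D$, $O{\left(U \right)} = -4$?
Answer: $0$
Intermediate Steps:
$V{\left(f \right)} = 0$
$V{\left(O{\left(5 \right)} \right)} \left(n{\left(-3,2 \right)} + 6\right) \left(-7\right) = 0 \left(2 + 6\right) \left(-7\right) = 0 \cdot 8 \left(-7\right) = 0 \left(-56\right) = 0$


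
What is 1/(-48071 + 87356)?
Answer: 1/39285 ≈ 2.5455e-5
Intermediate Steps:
1/(-48071 + 87356) = 1/39285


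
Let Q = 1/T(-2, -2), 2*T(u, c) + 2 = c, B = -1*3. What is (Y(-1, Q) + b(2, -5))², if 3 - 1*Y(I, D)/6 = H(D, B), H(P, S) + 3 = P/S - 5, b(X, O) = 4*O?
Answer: 2025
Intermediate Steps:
B = -3
T(u, c) = -1 + c/2
Q = -½ (Q = 1/(-1 + (½)*(-2)) = 1/(-1 - 1) = 1/(-2) = -½ ≈ -0.50000)
H(P, S) = -8 + P/S (H(P, S) = -3 + (P/S - 5) = -3 + (-5 + P/S) = -8 + P/S)
Y(I, D) = 66 + 2*D (Y(I, D) = 18 - 6*(-8 + D/(-3)) = 18 - 6*(-8 + D*(-⅓)) = 18 - 6*(-8 - D/3) = 18 + (48 + 2*D) = 66 + 2*D)
(Y(-1, Q) + b(2, -5))² = ((66 + 2*(-½)) + 4*(-5))² = ((66 - 1) - 20)² = (65 - 20)² = 45² = 2025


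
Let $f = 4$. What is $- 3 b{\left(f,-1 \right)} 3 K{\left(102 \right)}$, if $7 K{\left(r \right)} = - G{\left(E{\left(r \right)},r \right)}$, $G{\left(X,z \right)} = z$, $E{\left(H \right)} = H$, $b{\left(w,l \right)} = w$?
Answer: $\frac{3672}{7} \approx 524.57$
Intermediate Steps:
$K{\left(r \right)} = - \frac{r}{7}$ ($K{\left(r \right)} = \frac{\left(-1\right) r}{7} = - \frac{r}{7}$)
$- 3 b{\left(f,-1 \right)} 3 K{\left(102 \right)} = \left(-3\right) 4 \cdot 3 \left(\left(- \frac{1}{7}\right) 102\right) = \left(-12\right) 3 \left(- \frac{102}{7}\right) = \left(-36\right) \left(- \frac{102}{7}\right) = \frac{3672}{7}$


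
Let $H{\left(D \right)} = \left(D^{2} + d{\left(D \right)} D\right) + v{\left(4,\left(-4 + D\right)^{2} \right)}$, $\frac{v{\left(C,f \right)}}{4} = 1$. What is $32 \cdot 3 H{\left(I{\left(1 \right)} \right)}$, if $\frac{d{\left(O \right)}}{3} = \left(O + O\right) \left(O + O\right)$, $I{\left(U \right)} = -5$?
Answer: $-141216$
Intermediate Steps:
$d{\left(O \right)} = 12 O^{2}$ ($d{\left(O \right)} = 3 \left(O + O\right) \left(O + O\right) = 3 \cdot 2 O 2 O = 3 \cdot 4 O^{2} = 12 O^{2}$)
$v{\left(C,f \right)} = 4$ ($v{\left(C,f \right)} = 4 \cdot 1 = 4$)
$H{\left(D \right)} = 4 + D^{2} + 12 D^{3}$ ($H{\left(D \right)} = \left(D^{2} + 12 D^{2} D\right) + 4 = \left(D^{2} + 12 D^{3}\right) + 4 = 4 + D^{2} + 12 D^{3}$)
$32 \cdot 3 H{\left(I{\left(1 \right)} \right)} = 32 \cdot 3 \left(4 + \left(-5\right)^{2} + 12 \left(-5\right)^{3}\right) = 96 \left(4 + 25 + 12 \left(-125\right)\right) = 96 \left(4 + 25 - 1500\right) = 96 \left(-1471\right) = -141216$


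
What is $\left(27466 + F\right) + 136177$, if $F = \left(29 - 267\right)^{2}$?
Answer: $220287$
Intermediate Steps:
$F = 56644$ ($F = \left(-238\right)^{2} = 56644$)
$\left(27466 + F\right) + 136177 = \left(27466 + 56644\right) + 136177 = 84110 + 136177 = 220287$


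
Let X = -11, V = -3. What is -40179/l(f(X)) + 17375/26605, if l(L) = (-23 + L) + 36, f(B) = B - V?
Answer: -213775084/26605 ≈ -8035.1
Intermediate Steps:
f(B) = 3 + B (f(B) = B - 1*(-3) = B + 3 = 3 + B)
l(L) = 13 + L
-40179/l(f(X)) + 17375/26605 = -40179/(13 + (3 - 11)) + 17375/26605 = -40179/(13 - 8) + 17375*(1/26605) = -40179/5 + 3475/5321 = -213775084/26605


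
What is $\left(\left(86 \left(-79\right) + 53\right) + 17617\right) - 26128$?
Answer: $-15252$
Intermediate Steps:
$\left(\left(86 \left(-79\right) + 53\right) + 17617\right) - 26128 = \left(\left(-6794 + 53\right) + 17617\right) - 26128 = \left(-6741 + 17617\right) - 26128 = 10876 - 26128 = -15252$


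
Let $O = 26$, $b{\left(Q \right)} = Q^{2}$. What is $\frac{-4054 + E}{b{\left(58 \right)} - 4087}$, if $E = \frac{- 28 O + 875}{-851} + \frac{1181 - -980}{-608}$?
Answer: $\frac{699833473}{124695328} \approx 5.6124$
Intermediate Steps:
$E = - \frac{1928387}{517408}$ ($E = \frac{\left(-28\right) 26 + 875}{-851} + \frac{1181 - -980}{-608} = \left(-728 + 875\right) \left(- \frac{1}{851}\right) + \left(1181 + 980\right) \left(- \frac{1}{608}\right) = 147 \left(- \frac{1}{851}\right) + 2161 \left(- \frac{1}{608}\right) = - \frac{147}{851} - \frac{2161}{608} = - \frac{1928387}{517408} \approx -3.727$)
$\frac{-4054 + E}{b{\left(58 \right)} - 4087} = \frac{-4054 - \frac{1928387}{517408}}{58^{2} - 4087} = - \frac{2099500419}{517408 \left(3364 - 4087\right)} = - \frac{2099500419}{517408 \left(-723\right)} = \left(- \frac{2099500419}{517408}\right) \left(- \frac{1}{723}\right) = \frac{699833473}{124695328}$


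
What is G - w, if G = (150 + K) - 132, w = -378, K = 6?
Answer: 402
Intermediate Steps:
G = 24 (G = (150 + 6) - 132 = 156 - 132 = 24)
G - w = 24 - 1*(-378) = 24 + 378 = 402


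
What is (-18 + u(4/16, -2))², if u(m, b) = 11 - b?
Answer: 25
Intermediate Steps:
(-18 + u(4/16, -2))² = (-18 + (11 - 1*(-2)))² = (-18 + (11 + 2))² = (-18 + 13)² = (-5)² = 25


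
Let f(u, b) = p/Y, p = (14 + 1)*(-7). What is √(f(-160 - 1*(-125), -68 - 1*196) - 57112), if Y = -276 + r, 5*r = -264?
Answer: I*√4287716537/274 ≈ 238.98*I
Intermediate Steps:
r = -264/5 (r = (⅕)*(-264) = -264/5 ≈ -52.800)
p = -105 (p = 15*(-7) = -105)
Y = -1644/5 (Y = -276 - 264/5 = -1644/5 ≈ -328.80)
f(u, b) = 175/548 (f(u, b) = -105/(-1644/5) = -105*(-5/1644) = 175/548)
√(f(-160 - 1*(-125), -68 - 1*196) - 57112) = √(175/548 - 57112) = √(-31297201/548) = I*√4287716537/274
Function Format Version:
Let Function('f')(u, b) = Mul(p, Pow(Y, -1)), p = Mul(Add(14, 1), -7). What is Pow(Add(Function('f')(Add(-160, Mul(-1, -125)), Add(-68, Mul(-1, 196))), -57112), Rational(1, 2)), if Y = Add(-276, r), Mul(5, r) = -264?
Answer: Mul(Rational(1, 274), I, Pow(4287716537, Rational(1, 2))) ≈ Mul(238.98, I)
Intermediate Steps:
r = Rational(-264, 5) (r = Mul(Rational(1, 5), -264) = Rational(-264, 5) ≈ -52.800)
p = -105 (p = Mul(15, -7) = -105)
Y = Rational(-1644, 5) (Y = Add(-276, Rational(-264, 5)) = Rational(-1644, 5) ≈ -328.80)
Function('f')(u, b) = Rational(175, 548) (Function('f')(u, b) = Mul(-105, Pow(Rational(-1644, 5), -1)) = Mul(-105, Rational(-5, 1644)) = Rational(175, 548))
Pow(Add(Function('f')(Add(-160, Mul(-1, -125)), Add(-68, Mul(-1, 196))), -57112), Rational(1, 2)) = Pow(Add(Rational(175, 548), -57112), Rational(1, 2)) = Pow(Rational(-31297201, 548), Rational(1, 2)) = Mul(Rational(1, 274), I, Pow(4287716537, Rational(1, 2)))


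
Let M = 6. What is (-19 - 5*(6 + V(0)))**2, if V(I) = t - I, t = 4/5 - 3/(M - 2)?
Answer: 38809/16 ≈ 2425.6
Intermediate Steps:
t = 1/20 (t = 4/5 - 3/(6 - 2) = 4*(1/5) - 3/4 = 4/5 - 3*1/4 = 4/5 - 3/4 = 1/20 ≈ 0.050000)
V(I) = 1/20 - I
(-19 - 5*(6 + V(0)))**2 = (-19 - 5*(6 + (1/20 - 1*0)))**2 = (-19 - 5*(6 + (1/20 + 0)))**2 = (-19 - 5*(6 + 1/20))**2 = (-19 - 5*121/20)**2 = (-19 - 121/4)**2 = (-197/4)**2 = 38809/16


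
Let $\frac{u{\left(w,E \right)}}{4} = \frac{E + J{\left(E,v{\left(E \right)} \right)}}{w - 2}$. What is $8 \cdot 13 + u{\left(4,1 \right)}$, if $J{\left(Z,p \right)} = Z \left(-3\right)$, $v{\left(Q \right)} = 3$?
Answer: $100$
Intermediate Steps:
$J{\left(Z,p \right)} = - 3 Z$
$u{\left(w,E \right)} = - \frac{8 E}{-2 + w}$ ($u{\left(w,E \right)} = 4 \frac{E - 3 E}{w - 2} = 4 \frac{\left(-2\right) E}{-2 + w} = 4 \left(- \frac{2 E}{-2 + w}\right) = - \frac{8 E}{-2 + w}$)
$8 \cdot 13 + u{\left(4,1 \right)} = 8 \cdot 13 - \frac{8}{-2 + 4} = 104 - \frac{8}{2} = 104 - 8 \cdot \frac{1}{2} = 104 - 4 = 100$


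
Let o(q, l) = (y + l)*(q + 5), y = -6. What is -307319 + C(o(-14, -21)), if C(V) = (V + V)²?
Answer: -71123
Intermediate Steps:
o(q, l) = (-6 + l)*(5 + q) (o(q, l) = (-6 + l)*(q + 5) = (-6 + l)*(5 + q))
C(V) = 4*V² (C(V) = (2*V)² = 4*V²)
-307319 + C(o(-14, -21)) = -307319 + 4*(-30 - 6*(-14) + 5*(-21) - 21*(-14))² = -307319 + 4*(-30 + 84 - 105 + 294)² = -307319 + 4*243² = -307319 + 4*59049 = -307319 + 236196 = -71123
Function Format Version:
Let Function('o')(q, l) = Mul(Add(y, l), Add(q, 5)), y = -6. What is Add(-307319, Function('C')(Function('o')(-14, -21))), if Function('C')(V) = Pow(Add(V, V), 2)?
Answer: -71123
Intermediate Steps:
Function('o')(q, l) = Mul(Add(-6, l), Add(5, q)) (Function('o')(q, l) = Mul(Add(-6, l), Add(q, 5)) = Mul(Add(-6, l), Add(5, q)))
Function('C')(V) = Mul(4, Pow(V, 2)) (Function('C')(V) = Pow(Mul(2, V), 2) = Mul(4, Pow(V, 2)))
Add(-307319, Function('C')(Function('o')(-14, -21))) = Add(-307319, Mul(4, Pow(Add(-30, Mul(-6, -14), Mul(5, -21), Mul(-21, -14)), 2))) = Add(-307319, Mul(4, Pow(Add(-30, 84, -105, 294), 2))) = Add(-307319, Mul(4, Pow(243, 2))) = Add(-307319, Mul(4, 59049)) = Add(-307319, 236196) = -71123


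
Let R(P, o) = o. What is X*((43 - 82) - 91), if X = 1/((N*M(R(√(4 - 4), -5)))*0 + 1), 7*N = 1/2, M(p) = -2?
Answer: -130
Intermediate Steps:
N = 1/14 (N = (⅐)/2 = (⅐)*(½) = 1/14 ≈ 0.071429)
X = 1 (X = 1/(((1/14)*(-2))*0 + 1) = 1/(-⅐*0 + 1) = 1/(0 + 1) = 1/1 = 1)
X*((43 - 82) - 91) = 1*((43 - 82) - 91) = 1*(-39 - 91) = 1*(-130) = -130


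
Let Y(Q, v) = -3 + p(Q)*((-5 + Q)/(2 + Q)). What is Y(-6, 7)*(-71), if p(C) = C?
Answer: 2769/2 ≈ 1384.5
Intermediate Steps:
Y(Q, v) = -3 + Q*(-5 + Q)/(2 + Q) (Y(Q, v) = -3 + Q*((-5 + Q)/(2 + Q)) = -3 + Q*(-5 + Q)/(2 + Q))
Y(-6, 7)*(-71) = ((-6 + (-6)² - 8*(-6))/(2 - 6))*(-71) = ((-6 + 36 + 48)/(-4))*(-71) = -¼*78*(-71) = -39/2*(-71) = 2769/2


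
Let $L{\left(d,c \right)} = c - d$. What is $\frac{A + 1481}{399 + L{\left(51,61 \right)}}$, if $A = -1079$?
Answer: $\frac{402}{409} \approx 0.98289$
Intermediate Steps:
$\frac{A + 1481}{399 + L{\left(51,61 \right)}} = \frac{-1079 + 1481}{399 + \left(61 - 51\right)} = \frac{402}{399 + \left(61 - 51\right)} = \frac{402}{399 + 10} = \frac{402}{409}$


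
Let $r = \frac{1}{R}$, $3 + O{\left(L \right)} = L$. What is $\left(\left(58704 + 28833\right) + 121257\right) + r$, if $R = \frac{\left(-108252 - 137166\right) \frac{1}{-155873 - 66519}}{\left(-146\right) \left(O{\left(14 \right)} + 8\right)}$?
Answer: $\frac{25312445242}{122709} \approx 2.0628 \cdot 10^{5}$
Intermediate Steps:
$O{\left(L \right)} = -3 + L$
$R = - \frac{122709}{308457704}$ ($R = \frac{\left(-108252 - 137166\right) \frac{1}{-155873 - 66519}}{\left(-146\right) \left(\left(-3 + 14\right) + 8\right)} = \frac{\left(-245418\right) \frac{1}{-222392}}{\left(-146\right) \left(11 + 8\right)} = \frac{\left(-245418\right) \left(- \frac{1}{222392}\right)}{\left(-146\right) 19} = \frac{122709}{111196 \left(-2774\right)} = \frac{122709}{111196} \left(- \frac{1}{2774}\right) = - \frac{122709}{308457704} \approx -0.00039781$)
$r = - \frac{308457704}{122709}$ ($r = \frac{1}{- \frac{122709}{308457704}} = - \frac{308457704}{122709} \approx -2513.7$)
$\left(\left(58704 + 28833\right) + 121257\right) + r = \left(\left(58704 + 28833\right) + 121257\right) - \frac{308457704}{122709} = \left(87537 + 121257\right) - \frac{308457704}{122709} = 208794 - \frac{308457704}{122709} = \frac{25312445242}{122709}$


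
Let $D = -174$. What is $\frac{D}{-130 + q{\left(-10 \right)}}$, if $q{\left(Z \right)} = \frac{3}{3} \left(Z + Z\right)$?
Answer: $\frac{29}{25} \approx 1.16$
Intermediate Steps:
$q{\left(Z \right)} = 2 Z$ ($q{\left(Z \right)} = 3 \cdot \frac{1}{3} \cdot 2 Z = 1 \cdot 2 Z = 2 Z$)
$\frac{D}{-130 + q{\left(-10 \right)}} = - \frac{174}{-130 + 2 \left(-10\right)} = - \frac{174}{-130 - 20} = - \frac{174}{-150} = \left(-174\right) \left(- \frac{1}{150}\right) = \frac{29}{25}$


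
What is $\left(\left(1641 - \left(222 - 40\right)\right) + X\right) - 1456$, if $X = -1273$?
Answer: $-1270$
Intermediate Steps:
$\left(\left(1641 - \left(222 - 40\right)\right) + X\right) - 1456 = \left(\left(1641 - \left(222 - 40\right)\right) - 1273\right) - 1456 = \left(\left(1641 - 182\right) - 1273\right) - 1456 = \left(1459 - 1273\right) - 1456 = 186 - 1456 = -1270$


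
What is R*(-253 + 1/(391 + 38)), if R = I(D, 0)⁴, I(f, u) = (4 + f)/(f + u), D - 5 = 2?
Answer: -144461416/93639 ≈ -1542.7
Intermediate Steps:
D = 7 (D = 5 + 2 = 7)
I(f, u) = (4 + f)/(f + u)
R = 14641/2401 (R = ((4 + 7)/(7 + 0))⁴ = (11/7)⁴ = 14641/2401 ≈ 6.0979)
R*(-253 + 1/(391 + 38)) = 14641*(-253 + 1/(391 + 38))/2401 = 14641*(-253 + 1/429)/2401 = (14641/2401)*(-108536/429) = -144461416/93639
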